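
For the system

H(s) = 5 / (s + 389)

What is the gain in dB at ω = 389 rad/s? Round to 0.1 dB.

Substitute s = j389:
Numerator: 5 = 5 + j0
Denominator: (j389) + 389 = 389 + j389
|N| = √(5² + 0²) ≈ 5, ∠N ≈ 0.00°
|D| = √(389² + 389²) ≈ 550.13, ∠D ≈ 45.00°
|H| = 5 / 550.13 ≈ 0.0090888
Gain = 20 log₁₀(0.0090888) ≈ -40.83 dB

-40.8 dB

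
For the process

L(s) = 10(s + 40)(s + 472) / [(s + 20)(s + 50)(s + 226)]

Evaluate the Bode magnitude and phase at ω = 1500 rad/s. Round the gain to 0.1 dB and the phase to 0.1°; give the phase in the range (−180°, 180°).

-43.2 dB, -97.8°

At s = jω = j1500:
zero (s+40): 40 + j1500 → |·| = √(40²+1500²) = √2251600 ≈ 1500.5, ∠ = arctan(1500/40) ≈ 88.47°
zero (s+472): 472 + j1500 → |·| = √(472²+1500²) = √2472784 ≈ 1572.5, ∠ = arctan(1500/472) ≈ 72.53°
pole (s+20): 20 + j1500 → |·| = √(20²+1500²) = √2250400 ≈ 1500.1, ∠ = arctan(1500/20) ≈ 89.24°
pole (s+50): 50 + j1500 → |·| = √(50²+1500²) = √2252500 ≈ 1500.8, ∠ = arctan(1500/50) ≈ 88.09°
pole (s+226): 226 + j1500 → |·| = √(226²+1500²) = √2301076 ≈ 1516.9, ∠ = arctan(1500/226) ≈ 81.43°
|L| = 10 · 2.3595e+06 / 3.4151e+09 ≈ 0.006909
Gain = 20 log₁₀(0.006909) ≈ -43.21 dB
∠L = 161.00° − 258.76° = -97.76°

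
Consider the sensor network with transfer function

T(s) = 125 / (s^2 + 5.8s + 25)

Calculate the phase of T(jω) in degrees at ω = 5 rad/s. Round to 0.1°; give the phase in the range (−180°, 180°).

At s = jω = j5:
quadratic: (j5)² + 5.8·j5 + 25 = 0 + j29 → |·| ≈ 29, ∠ ≈ 90.00°
∠T = 0.00° − 90.00° = -90.00°

-90.0°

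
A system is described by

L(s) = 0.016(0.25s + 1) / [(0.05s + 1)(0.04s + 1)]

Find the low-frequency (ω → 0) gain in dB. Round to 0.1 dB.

-35.9 dB

L(0) = 0.016 · 1 / 1 = 0.016
20 log₁₀(0.016) ≈ -35.92 dB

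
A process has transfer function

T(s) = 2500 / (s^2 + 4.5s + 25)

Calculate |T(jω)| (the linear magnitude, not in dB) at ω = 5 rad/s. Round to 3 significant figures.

At s = jω = j5:
quadratic: (j5)² + 4.5·j5 + 25 = 0 + j22.5 → |·| ≈ 22.5, ∠ ≈ 90.00°
|T| = 2500 / 22.5 ≈ 111.11

111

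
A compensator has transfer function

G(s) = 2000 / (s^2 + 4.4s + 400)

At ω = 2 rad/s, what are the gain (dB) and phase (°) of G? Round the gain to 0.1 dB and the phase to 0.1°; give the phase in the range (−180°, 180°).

14.1 dB, -1.3°

At s = jω = j2:
quadratic: (j2)² + 4.4·j2 + 400 = 396 + j8.8 → |·| ≈ 396.1, ∠ ≈ 1.27°
|G| = 2000 / 396.1 ≈ 5.0492
Gain = 20 log₁₀(5.0492) ≈ 14.06 dB
∠G = 0.00° − 1.27° = -1.27°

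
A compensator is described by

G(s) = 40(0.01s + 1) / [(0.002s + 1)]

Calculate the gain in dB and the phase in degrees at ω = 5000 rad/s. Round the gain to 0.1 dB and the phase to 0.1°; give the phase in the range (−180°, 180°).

46.0 dB, 4.6°

At ω = 5000 rad/s:
zero (1 + j5000·0.01) = 1 + j50 → |·| ≈ 50.01, ∠ ≈ 88.85°
pole (1 + j5000·0.002) = 1 + j10 → |·| ≈ 10.05, ∠ ≈ 84.29°
|G| = 40 · 50.01 / (10.05) ≈ 199.04
Gain = 20 log₁₀(199.04) ≈ 45.98 dB
∠G = (88.85°) − (84.29°) = 4.56°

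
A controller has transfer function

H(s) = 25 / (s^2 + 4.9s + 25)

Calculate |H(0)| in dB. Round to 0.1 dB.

H(0) = 25 / 25 = 1
20 log₁₀(1) ≈ 0.00 dB

0.0 dB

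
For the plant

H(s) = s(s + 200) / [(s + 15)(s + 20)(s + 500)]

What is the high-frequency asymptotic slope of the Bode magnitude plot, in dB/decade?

Each pole contributes −20 dB/decade at high frequency; each zero contributes +20 dB/decade.
Net: 2 zero(s) − 3 pole(s) → -20 dB/decade.

-20 dB/decade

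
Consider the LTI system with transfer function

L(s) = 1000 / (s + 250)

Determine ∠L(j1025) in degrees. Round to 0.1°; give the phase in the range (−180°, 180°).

At s = jω = j1025:
pole (s+250): 250 + j1025 → |·| = √(250²+1025²) = √1113125 ≈ 1055, ∠ = arctan(1025/250) ≈ 76.29°
∠L = 0.00° − 76.29° = -76.29°

-76.3°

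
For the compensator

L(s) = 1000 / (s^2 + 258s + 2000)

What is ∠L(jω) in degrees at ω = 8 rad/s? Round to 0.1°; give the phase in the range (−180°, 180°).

-46.8°

Substitute s = j8:
Numerator: 1000 = 1000 + j0
Denominator: (j8)^2 + 258(j8) + 2000 = 1936 + j2064
|N| = √(1000² + 0²) ≈ 1000, ∠N ≈ 0.00°
|D| = √(1936² + 2064²) ≈ 2829.9, ∠D ≈ 46.83°
∠L = 0.00° − 46.83° = -46.83°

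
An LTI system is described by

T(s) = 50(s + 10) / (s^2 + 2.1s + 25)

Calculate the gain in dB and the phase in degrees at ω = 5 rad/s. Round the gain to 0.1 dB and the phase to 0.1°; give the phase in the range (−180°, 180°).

34.5 dB, -63.4°

At s = jω = j5:
zero (s+10): 10 + j5 → |·| = √(10²+5²) = √125 ≈ 11.18, ∠ = arctan(5/10) ≈ 26.57°
quadratic: (j5)² + 2.1·j5 + 25 = 0 + j10.5 → |·| ≈ 10.5, ∠ ≈ 90.00°
|T| = 50 · 11.18 / 10.5 ≈ 53.238
Gain = 20 log₁₀(53.238) ≈ 34.52 dB
∠T = 26.57° − 90.00° = -63.43°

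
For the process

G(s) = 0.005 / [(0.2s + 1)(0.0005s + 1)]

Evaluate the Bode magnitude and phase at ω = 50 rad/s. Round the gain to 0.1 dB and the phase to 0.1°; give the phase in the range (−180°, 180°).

-66.1 dB, -85.7°

At ω = 50 rad/s:
pole (1 + j50·0.2) = 1 + j10 → |·| ≈ 10.05, ∠ ≈ 84.29°
pole (1 + j50·0.0005) = 1 + j0.025 → |·| ≈ 1.0003, ∠ ≈ 1.43°
|G| = 0.005 · 1 / (10.05 · 1.0003) ≈ 0.00049736
Gain = 20 log₁₀(0.00049736) ≈ -66.07 dB
∠G = (0°) − (84.29° + 1.43°) = -85.72°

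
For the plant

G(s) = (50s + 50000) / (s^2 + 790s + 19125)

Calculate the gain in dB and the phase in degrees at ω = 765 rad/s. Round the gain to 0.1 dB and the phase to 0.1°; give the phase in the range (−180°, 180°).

Substitute s = j765:
Numerator: 50(j765) + 50000 = 50000 + j38250
Denominator: (j765)^2 + 790(j765) + 19125 = -566100 + j604350
|N| = √(50000² + 38250²) ≈ 62953, ∠N ≈ 37.42°
|D| = √(566100² + 604350²) ≈ 8.2807e+05, ∠D ≈ 133.13°
|G| = 62953 / 8.2807e+05 ≈ 0.076024
Gain = 20 log₁₀(0.076024) ≈ -22.38 dB
∠G = 37.42° − 133.13° = -95.71°

-22.4 dB, -95.7°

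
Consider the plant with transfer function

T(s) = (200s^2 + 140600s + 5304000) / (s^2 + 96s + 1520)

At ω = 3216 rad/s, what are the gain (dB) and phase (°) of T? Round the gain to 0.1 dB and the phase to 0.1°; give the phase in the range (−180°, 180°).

46.2 dB, -10.7°

Substitute s = j3216:
Numerator: 200(j3216)^2 + 140600(j3216) + 5304000 = -2063227200 + j452169600
Denominator: (j3216)^2 + 96(j3216) + 1520 = -10341136 + j308736
|N| = √(2063227200² + 452169600²) ≈ 2.1122e+09, ∠N ≈ 167.64°
|D| = √(10341136² + 308736²) ≈ 1.0346e+07, ∠D ≈ 178.29°
|T| = 2.1122e+09 / 1.0346e+07 ≈ 204.16
Gain = 20 log₁₀(204.16) ≈ 46.20 dB
∠T = 167.64° − 178.29° = -10.65°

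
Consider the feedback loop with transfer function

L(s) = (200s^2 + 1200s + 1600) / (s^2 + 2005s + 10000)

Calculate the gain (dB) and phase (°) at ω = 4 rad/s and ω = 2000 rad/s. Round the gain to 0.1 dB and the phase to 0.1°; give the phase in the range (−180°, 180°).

Substitute s = j4:
Numerator: 200(j4)^2 + 1200(j4) + 1600 = -1600 + j4800
Denominator: (j4)^2 + 2005(j4) + 10000 = 9984 + j8020
|N| = √(1600² + 4800²) ≈ 5059.6, ∠N ≈ 108.43°
|D| = √(9984² + 8020²) ≈ 12806, ∠D ≈ 38.77°
|L| = 5059.6 / 12806 ≈ 0.3951
Gain = 20 log₁₀(0.3951) ≈ -8.07 dB
∠L = 108.43° − 38.77° = 69.66°

Substitute s = j2000:
Numerator: 200(j2000)^2 + 1200(j2000) + 1600 = -799998400 + j2400000
Denominator: (j2000)^2 + 2005(j2000) + 10000 = -3990000 + j4010000
|N| = √(799998400² + 2400000²) ≈ 8e+08, ∠N ≈ 179.83°
|D| = √(3990000² + 4010000²) ≈ 5.6569e+06, ∠D ≈ 134.86°
|L| = 8e+08 / 5.6569e+06 ≈ 141.42
Gain = 20 log₁₀(141.42) ≈ 43.01 dB
∠L = 179.83° − 134.86° = 44.97°

ω = 4: -8.1 dB, 69.7°; ω = 2000: 43.0 dB, 45.0°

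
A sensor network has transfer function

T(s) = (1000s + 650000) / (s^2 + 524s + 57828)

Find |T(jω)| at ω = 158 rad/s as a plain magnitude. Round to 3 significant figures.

7.51

Substitute s = j158:
Numerator: 1000(j158) + 650000 = 650000 + j158000
Denominator: (j158)^2 + 524(j158) + 57828 = 32864 + j82792
|N| = √(650000² + 158000²) ≈ 6.6893e+05, ∠N ≈ 13.66°
|D| = √(32864² + 82792²) ≈ 89076, ∠D ≈ 68.35°
|T| = 6.6893e+05 / 89076 ≈ 7.5097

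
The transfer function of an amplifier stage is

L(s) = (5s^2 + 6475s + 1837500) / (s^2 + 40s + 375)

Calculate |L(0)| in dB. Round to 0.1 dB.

L(0) = 1837500 / 375 = 4900
20 log₁₀(4900) ≈ 73.80 dB

73.8 dB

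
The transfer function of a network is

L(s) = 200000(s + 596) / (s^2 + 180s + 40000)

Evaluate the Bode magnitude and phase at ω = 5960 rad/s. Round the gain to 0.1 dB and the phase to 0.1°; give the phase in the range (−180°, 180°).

At s = jω = j5960:
zero (s+596): 596 + j5960 → |·| = √(596²+5960²) = √35876816 ≈ 5989.7, ∠ = arctan(5960/596) ≈ 84.29°
quadratic: (j5960)² + 180·j5960 + 40000 = -35481600 + j1072800 → |·| ≈ 3.5498e+07, ∠ ≈ 178.27°
|L| = 200000 · 5989.7 / 3.5498e+07 ≈ 33.747
Gain = 20 log₁₀(33.747) ≈ 30.56 dB
∠L = 84.29° − 178.27° = -93.98°

30.6 dB, -94.0°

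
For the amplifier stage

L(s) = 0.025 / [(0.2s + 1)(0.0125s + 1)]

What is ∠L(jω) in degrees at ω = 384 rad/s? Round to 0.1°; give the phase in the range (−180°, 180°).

At ω = 384 rad/s:
pole (1 + j384·0.2) = 1 + j76.8 → |·| ≈ 76.807, ∠ ≈ 89.25°
pole (1 + j384·0.0125) = 1 + j4.8 → |·| ≈ 4.9031, ∠ ≈ 78.23°
∠L = (0°) − (89.25° + 78.23°) = -167.48°

-167.5°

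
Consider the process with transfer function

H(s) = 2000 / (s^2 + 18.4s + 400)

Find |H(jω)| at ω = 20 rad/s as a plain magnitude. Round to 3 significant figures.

5.43

At s = jω = j20:
quadratic: (j20)² + 18.4·j20 + 400 = 0 + j368 → |·| ≈ 368, ∠ ≈ 90.00°
|H| = 2000 / 368 ≈ 5.4348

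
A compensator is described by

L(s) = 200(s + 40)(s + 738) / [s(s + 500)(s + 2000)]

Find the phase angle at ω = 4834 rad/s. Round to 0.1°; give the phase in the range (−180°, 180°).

-70.8°

At s = jω = j4834:
zero (s+40): 40 + j4834 → |·| = √(40²+4834²) = √23369156 ≈ 4834.2, ∠ = arctan(4834/40) ≈ 89.53°
zero (s+738): 738 + j4834 → |·| = √(738²+4834²) = √23912200 ≈ 4890, ∠ = arctan(4834/738) ≈ 81.32°
pole (s+500): 500 + j4834 → |·| = √(500²+4834²) = √23617556 ≈ 4859.8, ∠ = arctan(4834/500) ≈ 84.09°
pole (s+2000): 2000 + j4834 → |·| = √(2000²+4834²) = √27367556 ≈ 5231.4, ∠ = arctan(4834/2000) ≈ 67.52°
pole at origin: |s| = 4834, ∠ = 90.00° (in denominator)
∠L = 170.85° − 241.61° = -70.76°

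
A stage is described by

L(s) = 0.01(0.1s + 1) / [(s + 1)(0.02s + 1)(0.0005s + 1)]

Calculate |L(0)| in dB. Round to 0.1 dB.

L(0) = 0.01 · 1 / 1 = 0.01
20 log₁₀(0.01) ≈ -40.00 dB

-40.0 dB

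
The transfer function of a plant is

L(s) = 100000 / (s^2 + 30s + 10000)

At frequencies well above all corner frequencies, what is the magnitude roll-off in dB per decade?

-40 dB/decade

Each pole contributes −20 dB/decade at high frequency; each zero contributes +20 dB/decade.
Net: 0 zero(s) − 2 pole(s) → -40 dB/decade.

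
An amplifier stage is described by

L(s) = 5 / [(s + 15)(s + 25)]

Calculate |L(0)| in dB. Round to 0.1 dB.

L(0) = 5 / (15·25) ≈ 0.013333
20 log₁₀(0.013333) ≈ -37.50 dB

-37.5 dB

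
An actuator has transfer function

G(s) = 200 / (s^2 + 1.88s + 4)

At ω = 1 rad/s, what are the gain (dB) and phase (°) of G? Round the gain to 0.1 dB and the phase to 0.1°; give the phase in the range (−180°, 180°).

35.0 dB, -32.1°

At s = jω = j1:
quadratic: (j1)² + 1.88·j1 + 4 = 3 + j1.88 → |·| ≈ 3.5404, ∠ ≈ 32.07°
|G| = 200 / 3.5404 ≈ 56.491
Gain = 20 log₁₀(56.491) ≈ 35.04 dB
∠G = 0.00° − 32.07° = -32.07°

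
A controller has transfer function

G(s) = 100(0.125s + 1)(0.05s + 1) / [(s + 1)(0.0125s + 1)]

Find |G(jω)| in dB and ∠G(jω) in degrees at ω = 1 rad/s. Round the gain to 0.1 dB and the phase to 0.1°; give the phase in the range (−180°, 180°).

37.1 dB, -35.7°

At ω = 1 rad/s:
zero (1 + j1·0.125) = 1 + j0.125 → |·| ≈ 1.0078, ∠ ≈ 7.13°
zero (1 + j1·0.05) = 1 + j0.05 → |·| ≈ 1.0012, ∠ ≈ 2.86°
pole (1 + j1·1) = 1 + j1 → |·| ≈ 1.4142, ∠ ≈ 45.00°
pole (1 + j1·0.0125) = 1 + j0.0125 → |·| ≈ 1.0001, ∠ ≈ 0.72°
|G| = 100 · 1.0078 · 1.0012 / (1.4142 · 1.0001) ≈ 71.341
Gain = 20 log₁₀(71.341) ≈ 37.07 dB
∠G = (7.13° + 2.86°) − (45.00° + 0.72°) = -35.73°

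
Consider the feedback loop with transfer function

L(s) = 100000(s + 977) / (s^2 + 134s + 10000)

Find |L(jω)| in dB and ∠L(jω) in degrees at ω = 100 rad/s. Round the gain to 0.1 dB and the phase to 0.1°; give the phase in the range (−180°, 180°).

At s = jω = j100:
zero (s+977): 977 + j100 → |·| = √(977²+100²) = √964529 ≈ 982.1, ∠ = arctan(100/977) ≈ 5.84°
quadratic: (j100)² + 134·j100 + 10000 = 0 + j13400 → |·| ≈ 13400, ∠ ≈ 90.00°
|L| = 100000 · 982.1 / 13400 ≈ 7329.1
Gain = 20 log₁₀(7329.1) ≈ 77.30 dB
∠L = 5.84° − 90.00° = -84.16°

77.3 dB, -84.2°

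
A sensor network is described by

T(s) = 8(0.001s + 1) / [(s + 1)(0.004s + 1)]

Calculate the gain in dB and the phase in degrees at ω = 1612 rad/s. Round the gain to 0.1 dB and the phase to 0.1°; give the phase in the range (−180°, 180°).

At ω = 1612 rad/s:
zero (1 + j1612·0.001) = 1 + j1.612 → |·| ≈ 1.897, ∠ ≈ 58.19°
pole (1 + j1612·1) = 1 + j1612 → |·| ≈ 1612, ∠ ≈ 89.96°
pole (1 + j1612·0.004) = 1 + j6.448 → |·| ≈ 6.5251, ∠ ≈ 81.18°
|T| = 8 · 1.897 / (1612 · 6.5251) ≈ 0.0014428
Gain = 20 log₁₀(0.0014428) ≈ -56.82 dB
∠T = (58.19°) − (89.96° + 81.18°) = -112.95°

-56.8 dB, -113.0°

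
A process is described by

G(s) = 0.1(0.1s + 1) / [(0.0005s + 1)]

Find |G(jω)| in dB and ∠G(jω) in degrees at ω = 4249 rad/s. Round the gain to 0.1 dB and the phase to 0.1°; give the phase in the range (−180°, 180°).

25.2 dB, 25.1°

At ω = 4249 rad/s:
zero (1 + j4249·0.1) = 1 + j424.9 → |·| ≈ 424.9, ∠ ≈ 89.87°
pole (1 + j4249·0.0005) = 1 + j2.1245 → |·| ≈ 2.3481, ∠ ≈ 64.79°
|G| = 0.1 · 424.9 / (2.3481) ≈ 18.095
Gain = 20 log₁₀(18.095) ≈ 25.15 dB
∠G = (89.87°) − (64.79°) = 25.08°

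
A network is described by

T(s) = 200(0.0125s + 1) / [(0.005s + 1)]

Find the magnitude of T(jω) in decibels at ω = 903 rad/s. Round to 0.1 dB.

53.8 dB

At ω = 903 rad/s:
zero (1 + j903·0.0125) = 1 + j11.2875 → |·| ≈ 11.332, ∠ ≈ 84.94°
pole (1 + j903·0.005) = 1 + j4.515 → |·| ≈ 4.6244, ∠ ≈ 77.51°
|T| = 200 · 11.332 / (4.6244) ≈ 490.1
Gain = 20 log₁₀(490.1) ≈ 53.81 dB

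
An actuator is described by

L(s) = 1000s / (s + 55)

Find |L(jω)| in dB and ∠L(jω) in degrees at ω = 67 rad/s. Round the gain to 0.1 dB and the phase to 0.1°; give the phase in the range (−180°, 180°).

At s = jω = j67:
zero at origin: s = j67 → |·| = 67, ∠ = 90.00°
pole (s+55): 55 + j67 → |·| = √(55²+67²) = √7514 ≈ 86.683, ∠ = arctan(67/55) ≈ 50.62°
|L| = 1000 · 67 / 86.683 ≈ 772.93
Gain = 20 log₁₀(772.93) ≈ 57.76 dB
∠L = 90.00° − 50.62° = 39.38°

57.8 dB, 39.4°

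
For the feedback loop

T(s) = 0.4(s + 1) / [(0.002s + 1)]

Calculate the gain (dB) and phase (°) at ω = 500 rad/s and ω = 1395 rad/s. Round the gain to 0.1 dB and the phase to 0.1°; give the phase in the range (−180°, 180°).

At ω = 500 rad/s:
zero (1 + j500·1) = 1 + j500 → |·| ≈ 500, ∠ ≈ 89.89°
pole (1 + j500·0.002) = 1 + j1 → |·| ≈ 1.4142, ∠ ≈ 45.00°
|T| = 0.4 · 500 / (1.4142) ≈ 141.42
Gain = 20 log₁₀(141.42) ≈ 43.01 dB
∠T = (89.89°) − (45.00°) = 44.89°

At ω = 1395 rad/s:
zero (1 + j1395·1) = 1 + j1395 → |·| ≈ 1395, ∠ ≈ 89.96°
pole (1 + j1395·0.002) = 1 + j2.79 → |·| ≈ 2.9638, ∠ ≈ 70.28°
|T| = 0.4 · 1395 / (2.9638) ≈ 188.27
Gain = 20 log₁₀(188.27) ≈ 45.50 dB
∠T = (89.96°) − (70.28°) = 19.68°

ω = 500: 43.0 dB, 44.9°; ω = 1395: 45.5 dB, 19.7°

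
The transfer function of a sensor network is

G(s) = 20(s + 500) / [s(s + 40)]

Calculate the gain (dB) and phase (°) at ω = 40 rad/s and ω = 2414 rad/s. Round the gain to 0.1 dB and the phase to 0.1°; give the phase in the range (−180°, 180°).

At s = jω = j40:
zero (s+500): 500 + j40 → |·| = √(500²+40²) = √251600 ≈ 501.6, ∠ = arctan(40/500) ≈ 4.57°
pole (s+40): 40 + j40 → |·| = √(40²+40²) = √3200 ≈ 56.569, ∠ = arctan(40/40) ≈ 45.00°
pole at origin: |s| = 40, ∠ = 90.00° (in denominator)
|G| = 20 · 501.6 / 2262.8 ≈ 4.4334
Gain = 20 log₁₀(4.4334) ≈ 12.93 dB
∠G = 4.57° − 135.00° = -130.43°

At s = jω = j2414:
zero (s+500): 500 + j2414 → |·| = √(500²+2414²) = √6077396 ≈ 2465.2, ∠ = arctan(2414/500) ≈ 78.30°
pole (s+40): 40 + j2414 → |·| = √(40²+2414²) = √5828996 ≈ 2414.3, ∠ = arctan(2414/40) ≈ 89.05°
pole at origin: |s| = 2414, ∠ = 90.00° (in denominator)
|G| = 20 · 2465.2 / 5.8281e+06 ≈ 0.0084597
Gain = 20 log₁₀(0.0084597) ≈ -41.45 dB
∠G = 78.30° − 179.05° = -100.75°

ω = 40: 12.9 dB, -130.4°; ω = 2414: -41.5 dB, -100.8°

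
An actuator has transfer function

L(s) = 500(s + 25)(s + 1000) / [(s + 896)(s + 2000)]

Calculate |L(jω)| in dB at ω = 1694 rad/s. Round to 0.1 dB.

50.4 dB

At s = jω = j1694:
zero (s+25): 25 + j1694 → |·| = √(25²+1694²) = √2870261 ≈ 1694.2, ∠ = arctan(1694/25) ≈ 89.15°
zero (s+1000): 1000 + j1694 → |·| = √(1000²+1694²) = √3869636 ≈ 1967.1, ∠ = arctan(1694/1000) ≈ 59.45°
pole (s+896): 896 + j1694 → |·| = √(896²+1694²) = √3672452 ≈ 1916.4, ∠ = arctan(1694/896) ≈ 62.12°
pole (s+2000): 2000 + j1694 → |·| = √(2000²+1694²) = √6869636 ≈ 2621, ∠ = arctan(1694/2000) ≈ 40.26°
|L| = 500 · 3.3327e+06 / 5.0229e+06 ≈ 331.75
Gain = 20 log₁₀(331.75) ≈ 50.42 dB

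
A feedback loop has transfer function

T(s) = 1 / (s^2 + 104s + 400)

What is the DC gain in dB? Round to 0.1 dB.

T(0) = 1 / 400 = 0.0025
20 log₁₀(0.0025) ≈ -52.04 dB

-52.0 dB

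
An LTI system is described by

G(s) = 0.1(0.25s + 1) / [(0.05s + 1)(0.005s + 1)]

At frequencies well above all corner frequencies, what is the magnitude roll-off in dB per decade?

-20 dB/decade

Each pole contributes −20 dB/decade at high frequency; each zero contributes +20 dB/decade.
Net: 1 zero(s) − 2 pole(s) → -20 dB/decade.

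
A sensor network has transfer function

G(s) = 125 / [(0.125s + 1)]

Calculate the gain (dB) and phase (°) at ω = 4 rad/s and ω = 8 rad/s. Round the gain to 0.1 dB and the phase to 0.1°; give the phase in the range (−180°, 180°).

At ω = 4 rad/s:
pole (1 + j4·0.125) = 1 + j0.5 → |·| ≈ 1.118, ∠ ≈ 26.57°
|G| = 125 · 1 / (1.118) ≈ 111.81
Gain = 20 log₁₀(111.81) ≈ 40.97 dB
∠G = (0°) − (26.57°) = -26.57°

At ω = 8 rad/s:
pole (1 + j8·0.125) = 1 + j1 → |·| ≈ 1.4142, ∠ ≈ 45.00°
|G| = 125 · 1 / (1.4142) ≈ 88.389
Gain = 20 log₁₀(88.389) ≈ 38.93 dB
∠G = (0°) − (45.00°) = -45.00°

ω = 4: 41.0 dB, -26.6°; ω = 8: 38.9 dB, -45.0°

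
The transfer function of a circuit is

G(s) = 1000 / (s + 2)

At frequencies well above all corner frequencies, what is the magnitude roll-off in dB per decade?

-20 dB/decade

Each pole contributes −20 dB/decade at high frequency; each zero contributes +20 dB/decade.
Net: 0 zero(s) − 1 pole(s) → -20 dB/decade.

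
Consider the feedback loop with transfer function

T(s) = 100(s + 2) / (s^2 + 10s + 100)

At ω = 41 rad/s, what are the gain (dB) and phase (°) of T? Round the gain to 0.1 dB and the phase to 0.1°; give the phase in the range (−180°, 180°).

8.0 dB, -78.3°

At s = jω = j41:
zero (s+2): 2 + j41 → |·| = √(2²+41²) = √1685 ≈ 41.049, ∠ = arctan(41/2) ≈ 87.21°
quadratic: (j41)² + 10·j41 + 100 = -1581 + j410 → |·| ≈ 1633.3, ∠ ≈ 165.46°
|T| = 100 · 41.049 / 1633.3 ≈ 2.5133
Gain = 20 log₁₀(2.5133) ≈ 8.00 dB
∠T = 87.21° − 165.46° = -78.25°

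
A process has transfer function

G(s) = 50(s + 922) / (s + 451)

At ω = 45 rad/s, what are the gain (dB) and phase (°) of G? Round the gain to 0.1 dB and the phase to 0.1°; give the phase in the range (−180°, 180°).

40.2 dB, -2.9°

At s = jω = j45:
zero (s+922): 922 + j45 → |·| = √(922²+45²) = √852109 ≈ 923.1, ∠ = arctan(45/922) ≈ 2.79°
pole (s+451): 451 + j45 → |·| = √(451²+45²) = √205426 ≈ 453.24, ∠ = arctan(45/451) ≈ 5.70°
|G| = 50 · 923.1 / 453.24 ≈ 101.83
Gain = 20 log₁₀(101.83) ≈ 40.16 dB
∠G = 2.79° − 5.70° = -2.91°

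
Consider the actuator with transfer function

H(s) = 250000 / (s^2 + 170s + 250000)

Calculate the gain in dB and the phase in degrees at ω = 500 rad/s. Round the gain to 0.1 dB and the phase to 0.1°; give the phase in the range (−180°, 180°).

At s = jω = j500:
quadratic: (j500)² + 170·j500 + 250000 = 0 + j85000 → |·| ≈ 85000, ∠ ≈ 90.00°
|H| = 250000 / 85000 ≈ 2.9412
Gain = 20 log₁₀(2.9412) ≈ 9.37 dB
∠H = 0.00° − 90.00° = -90.00°

9.4 dB, -90.0°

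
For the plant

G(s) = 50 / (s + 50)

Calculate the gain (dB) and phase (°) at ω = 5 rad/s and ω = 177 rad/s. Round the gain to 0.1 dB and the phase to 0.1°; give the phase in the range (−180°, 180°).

ω = 5: -0.0 dB, -5.7°; ω = 177: -11.3 dB, -74.2°

At s = jω = j5:
pole (s+50): 50 + j5 → |·| = √(50²+5²) = √2525 ≈ 50.249, ∠ = arctan(5/50) ≈ 5.71°
|G| = 50 / 50.249 ≈ 0.99504
Gain = 20 log₁₀(0.99504) ≈ -0.04 dB
∠G = 0.00° − 5.71° = -5.71°

At s = jω = j177:
pole (s+50): 50 + j177 → |·| = √(50²+177²) = √33829 ≈ 183.93, ∠ = arctan(177/50) ≈ 74.23°
|G| = 50 / 183.93 ≈ 0.27184
Gain = 20 log₁₀(0.27184) ≈ -11.31 dB
∠G = 0.00° − 74.23° = -74.23°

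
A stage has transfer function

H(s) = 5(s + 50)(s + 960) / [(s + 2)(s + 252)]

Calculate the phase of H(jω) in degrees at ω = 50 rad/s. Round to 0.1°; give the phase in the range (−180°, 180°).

-51.0°

At s = jω = j50:
zero (s+50): 50 + j50 → |·| = √(50²+50²) = √5000 ≈ 70.711, ∠ = arctan(50/50) ≈ 45.00°
zero (s+960): 960 + j50 → |·| = √(960²+50²) = √924100 ≈ 961.3, ∠ = arctan(50/960) ≈ 2.98°
pole (s+2): 2 + j50 → |·| = √(2²+50²) = √2504 ≈ 50.04, ∠ = arctan(50/2) ≈ 87.71°
pole (s+252): 252 + j50 → |·| = √(252²+50²) = √66004 ≈ 256.91, ∠ = arctan(50/252) ≈ 11.22°
∠H = 47.98° − 98.93° = -50.95°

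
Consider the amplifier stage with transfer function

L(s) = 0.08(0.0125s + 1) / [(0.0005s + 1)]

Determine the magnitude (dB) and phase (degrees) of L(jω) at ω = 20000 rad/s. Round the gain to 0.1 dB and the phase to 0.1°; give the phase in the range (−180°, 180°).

6.0 dB, 5.5°

At ω = 20000 rad/s:
zero (1 + j20000·0.0125) = 1 + j250 → |·| ≈ 250, ∠ ≈ 89.77°
pole (1 + j20000·0.0005) = 1 + j10 → |·| ≈ 10.05, ∠ ≈ 84.29°
|L| = 0.08 · 250 / (10.05) ≈ 1.99
Gain = 20 log₁₀(1.99) ≈ 5.98 dB
∠L = (89.77°) − (84.29°) = 5.48°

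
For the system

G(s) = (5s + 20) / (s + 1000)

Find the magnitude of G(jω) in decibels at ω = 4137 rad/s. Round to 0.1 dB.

13.7 dB

Substitute s = j4137:
Numerator: 5(j4137) + 20 = 20 + j20685
Denominator: (j4137) + 1000 = 1000 + j4137
|N| = √(20² + 20685²) ≈ 20685, ∠N ≈ 89.94°
|D| = √(1000² + 4137²) ≈ 4256.1, ∠D ≈ 76.41°
|G| = 20685 / 4256.1 ≈ 4.8601
Gain = 20 log₁₀(4.8601) ≈ 13.73 dB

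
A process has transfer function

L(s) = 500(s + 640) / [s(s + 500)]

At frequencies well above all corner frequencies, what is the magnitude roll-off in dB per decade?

Each pole contributes −20 dB/decade at high frequency; each zero contributes +20 dB/decade.
Net: 1 zero(s) − 2 pole(s) → -20 dB/decade.

-20 dB/decade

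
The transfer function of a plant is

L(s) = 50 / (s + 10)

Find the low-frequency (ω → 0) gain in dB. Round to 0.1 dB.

L(0) = 50 / 10 = 5
20 log₁₀(5) ≈ 13.98 dB

14.0 dB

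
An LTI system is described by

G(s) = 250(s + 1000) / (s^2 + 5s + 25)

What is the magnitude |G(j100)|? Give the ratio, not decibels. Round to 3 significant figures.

At s = jω = j100:
zero (s+1000): 1000 + j100 → |·| = √(1000²+100²) = √1010000 ≈ 1005, ∠ = arctan(100/1000) ≈ 5.71°
quadratic: (j100)² + 5·j100 + 25 = -9975 + j500 → |·| ≈ 9987.5, ∠ ≈ 177.13°
|G| = 250 · 1005 / 9987.5 ≈ 25.156

25.2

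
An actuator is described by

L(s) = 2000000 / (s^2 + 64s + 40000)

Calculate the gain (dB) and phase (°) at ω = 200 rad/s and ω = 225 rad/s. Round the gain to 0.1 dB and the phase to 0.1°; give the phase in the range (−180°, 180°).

At s = jω = j200:
quadratic: (j200)² + 64·j200 + 40000 = 0 + j12800 → |·| ≈ 12800, ∠ ≈ 90.00°
|L| = 2000000 / 12800 ≈ 156.25
Gain = 20 log₁₀(156.25) ≈ 43.88 dB
∠L = 0.00° − 90.00° = -90.00°

At s = jω = j225:
quadratic: (j225)² + 64·j225 + 40000 = -10625 + j14400 → |·| ≈ 17896, ∠ ≈ 126.42°
|L| = 2000000 / 17896 ≈ 111.76
Gain = 20 log₁₀(111.76) ≈ 40.97 dB
∠L = 0.00° − 126.42° = -126.42°

ω = 200: 43.9 dB, -90.0°; ω = 225: 41.0 dB, -126.4°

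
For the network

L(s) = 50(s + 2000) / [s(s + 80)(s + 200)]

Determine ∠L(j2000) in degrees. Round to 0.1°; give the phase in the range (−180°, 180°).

143.0°

At s = jω = j2000:
zero (s+2000): 2000 + j2000 → |·| = √(2000²+2000²) = √8000000 ≈ 2828.4, ∠ = arctan(2000/2000) ≈ 45.00°
pole (s+80): 80 + j2000 → |·| = √(80²+2000²) = √4006400 ≈ 2001.6, ∠ = arctan(2000/80) ≈ 87.71°
pole (s+200): 200 + j2000 → |·| = √(200²+2000²) = √4040000 ≈ 2010, ∠ = arctan(2000/200) ≈ 84.29°
pole at origin: |s| = 2000, ∠ = 90.00° (in denominator)
∠L = 45.00° − 262.00° = -217.00° ≡ 143.00° (principal value)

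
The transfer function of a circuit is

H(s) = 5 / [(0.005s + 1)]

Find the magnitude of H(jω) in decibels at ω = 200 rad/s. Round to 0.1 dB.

11.0 dB

At ω = 200 rad/s:
pole (1 + j200·0.005) = 1 + j1 → |·| ≈ 1.4142, ∠ ≈ 45.00°
|H| = 5 · 1 / (1.4142) ≈ 3.5356
Gain = 20 log₁₀(3.5356) ≈ 10.97 dB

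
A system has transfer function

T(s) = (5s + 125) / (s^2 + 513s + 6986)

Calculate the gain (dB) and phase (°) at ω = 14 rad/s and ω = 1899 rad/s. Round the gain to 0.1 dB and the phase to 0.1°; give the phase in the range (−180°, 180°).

ω = 14: -36.8 dB, -17.4°; ω = 1899: -51.9 dB, -75.6°

Substitute s = j14:
Numerator: 5(j14) + 125 = 125 + j70
Denominator: (j14)^2 + 513(j14) + 6986 = 6790 + j7182
|N| = √(125² + 70²) ≈ 143.27, ∠N ≈ 29.25°
|D| = √(6790² + 7182²) ≈ 9883.6, ∠D ≈ 46.61°
|T| = 143.27 / 9883.6 ≈ 0.014496
Gain = 20 log₁₀(0.014496) ≈ -36.78 dB
∠T = 29.25° − 46.61° = -17.36°

Substitute s = j1899:
Numerator: 5(j1899) + 125 = 125 + j9495
Denominator: (j1899)^2 + 513(j1899) + 6986 = -3599215 + j974187
|N| = √(125² + 9495²) ≈ 9495.8, ∠N ≈ 89.25°
|D| = √(3599215² + 974187²) ≈ 3.7287e+06, ∠D ≈ 164.85°
|T| = 9495.8 / 3.7287e+06 ≈ 0.0025467
Gain = 20 log₁₀(0.0025467) ≈ -51.88 dB
∠T = 89.25° − 164.85° = -75.60°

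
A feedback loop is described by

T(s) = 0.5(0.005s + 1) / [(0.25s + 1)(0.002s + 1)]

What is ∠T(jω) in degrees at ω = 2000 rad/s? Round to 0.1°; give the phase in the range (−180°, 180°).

At ω = 2000 rad/s:
zero (1 + j2000·0.005) = 1 + j10 → |·| ≈ 10.05, ∠ ≈ 84.29°
pole (1 + j2000·0.25) = 1 + j500 → |·| ≈ 500, ∠ ≈ 89.89°
pole (1 + j2000·0.002) = 1 + j4 → |·| ≈ 4.1231, ∠ ≈ 75.96°
∠T = (84.29°) − (89.89° + 75.96°) = -81.56°

-81.6°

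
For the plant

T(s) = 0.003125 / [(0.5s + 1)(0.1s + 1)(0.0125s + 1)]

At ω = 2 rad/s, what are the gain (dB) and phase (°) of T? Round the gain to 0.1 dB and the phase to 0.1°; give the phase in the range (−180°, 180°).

At ω = 2 rad/s:
pole (1 + j2·0.5) = 1 + j1 → |·| ≈ 1.4142, ∠ ≈ 45.00°
pole (1 + j2·0.1) = 1 + j0.2 → |·| ≈ 1.0198, ∠ ≈ 11.31°
pole (1 + j2·0.0125) = 1 + j0.025 → |·| ≈ 1.0003, ∠ ≈ 1.43°
|T| = 0.003125 · 1 / (1.4142 · 1.0198 · 1.0003) ≈ 0.0021662
Gain = 20 log₁₀(0.0021662) ≈ -53.29 dB
∠T = (0°) − (45.00° + 11.31° + 1.43°) = -57.74°

-53.3 dB, -57.7°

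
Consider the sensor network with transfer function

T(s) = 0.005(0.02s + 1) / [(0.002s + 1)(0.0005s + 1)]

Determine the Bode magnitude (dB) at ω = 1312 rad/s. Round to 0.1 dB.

-28.2 dB

At ω = 1312 rad/s:
zero (1 + j1312·0.02) = 1 + j26.24 → |·| ≈ 26.259, ∠ ≈ 87.82°
pole (1 + j1312·0.002) = 1 + j2.624 → |·| ≈ 2.8081, ∠ ≈ 69.14°
pole (1 + j1312·0.0005) = 1 + j0.656 → |·| ≈ 1.196, ∠ ≈ 33.26°
|T| = 0.005 · 26.259 / (2.8081 · 1.196) ≈ 0.039093
Gain = 20 log₁₀(0.039093) ≈ -28.16 dB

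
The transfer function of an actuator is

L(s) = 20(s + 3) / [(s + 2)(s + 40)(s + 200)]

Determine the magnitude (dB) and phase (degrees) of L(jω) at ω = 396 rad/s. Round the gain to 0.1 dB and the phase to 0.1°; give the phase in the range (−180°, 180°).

-78.9 dB, -147.6°

At s = jω = j396:
zero (s+3): 3 + j396 → |·| = √(3²+396²) = √156825 ≈ 396.01, ∠ = arctan(396/3) ≈ 89.57°
pole (s+2): 2 + j396 → |·| = √(2²+396²) = √156820 ≈ 396.01, ∠ = arctan(396/2) ≈ 89.71°
pole (s+40): 40 + j396 → |·| = √(40²+396²) = √158416 ≈ 398.02, ∠ = arctan(396/40) ≈ 84.23°
pole (s+200): 200 + j396 → |·| = √(200²+396²) = √196816 ≈ 443.64, ∠ = arctan(396/200) ≈ 63.20°
|L| = 20 · 396.01 / 6.9926e+07 ≈ 0.00011327
Gain = 20 log₁₀(0.00011327) ≈ -78.92 dB
∠L = 89.57° − 237.14° = -147.57°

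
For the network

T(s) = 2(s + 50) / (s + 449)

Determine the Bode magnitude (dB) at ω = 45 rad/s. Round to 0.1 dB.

-10.5 dB

At s = jω = j45:
zero (s+50): 50 + j45 → |·| = √(50²+45²) = √4525 ≈ 67.268, ∠ = arctan(45/50) ≈ 41.99°
pole (s+449): 449 + j45 → |·| = √(449²+45²) = √203626 ≈ 451.25, ∠ = arctan(45/449) ≈ 5.72°
|T| = 2 · 67.268 / 451.25 ≈ 0.29814
Gain = 20 log₁₀(0.29814) ≈ -10.51 dB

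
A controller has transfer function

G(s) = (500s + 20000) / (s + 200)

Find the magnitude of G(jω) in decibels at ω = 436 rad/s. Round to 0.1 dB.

Substitute s = j436:
Numerator: 500(j436) + 20000 = 20000 + j218000
Denominator: (j436) + 200 = 200 + j436
|N| = √(20000² + 218000²) ≈ 2.1892e+05, ∠N ≈ 84.76°
|D| = √(200² + 436²) ≈ 479.68, ∠D ≈ 65.36°
|G| = 2.1892e+05 / 479.68 ≈ 456.39
Gain = 20 log₁₀(456.39) ≈ 53.19 dB

53.2 dB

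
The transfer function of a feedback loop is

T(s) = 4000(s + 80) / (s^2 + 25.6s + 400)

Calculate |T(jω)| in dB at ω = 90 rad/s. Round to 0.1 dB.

35.6 dB

At s = jω = j90:
zero (s+80): 80 + j90 → |·| = √(80²+90²) = √14500 ≈ 120.42, ∠ = arctan(90/80) ≈ 48.37°
quadratic: (j90)² + 25.6·j90 + 400 = -7700 + j2304 → |·| ≈ 8037.3, ∠ ≈ 163.34°
|T| = 4000 · 120.42 / 8037.3 ≈ 59.931
Gain = 20 log₁₀(59.931) ≈ 35.55 dB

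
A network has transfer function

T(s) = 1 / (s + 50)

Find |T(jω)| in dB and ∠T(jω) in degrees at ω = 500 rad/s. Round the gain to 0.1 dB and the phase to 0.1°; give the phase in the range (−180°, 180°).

At s = jω = j500:
pole (s+50): 50 + j500 → |·| = √(50²+500²) = √252500 ≈ 502.49, ∠ = arctan(500/50) ≈ 84.29°
|T| = 1 / 502.49 ≈ 0.0019901
Gain = 20 log₁₀(0.0019901) ≈ -54.02 dB
∠T = 0.00° − 84.29° = -84.29°

-54.0 dB, -84.3°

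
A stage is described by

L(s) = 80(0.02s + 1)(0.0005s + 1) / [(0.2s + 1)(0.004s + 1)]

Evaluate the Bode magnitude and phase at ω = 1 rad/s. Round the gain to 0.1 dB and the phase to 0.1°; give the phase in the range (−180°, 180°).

37.9 dB, -10.4°

At ω = 1 rad/s:
zero (1 + j1·0.02) = 1 + j0.02 → |·| ≈ 1.0002, ∠ ≈ 1.15°
zero (1 + j1·0.0005) = 1 + j0.0005 → |·| ≈ 1, ∠ ≈ 0.03°
pole (1 + j1·0.2) = 1 + j0.2 → |·| ≈ 1.0198, ∠ ≈ 11.31°
pole (1 + j1·0.004) = 1 + j0.004 → |·| ≈ 1, ∠ ≈ 0.23°
|L| = 80 · 1.0002 · 1 / (1.0198 · 1) ≈ 78.462
Gain = 20 log₁₀(78.462) ≈ 37.89 dB
∠L = (1.15° + 0.03°) − (11.31° + 0.23°) = -10.36°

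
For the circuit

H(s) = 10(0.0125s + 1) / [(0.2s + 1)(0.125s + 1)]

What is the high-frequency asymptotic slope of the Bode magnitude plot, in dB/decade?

-20 dB/decade

Each pole contributes −20 dB/decade at high frequency; each zero contributes +20 dB/decade.
Net: 1 zero(s) − 2 pole(s) → -20 dB/decade.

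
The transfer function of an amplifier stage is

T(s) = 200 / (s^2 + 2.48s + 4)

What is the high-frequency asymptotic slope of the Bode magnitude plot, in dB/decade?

-40 dB/decade

Each pole contributes −20 dB/decade at high frequency; each zero contributes +20 dB/decade.
Net: 0 zero(s) − 2 pole(s) → -40 dB/decade.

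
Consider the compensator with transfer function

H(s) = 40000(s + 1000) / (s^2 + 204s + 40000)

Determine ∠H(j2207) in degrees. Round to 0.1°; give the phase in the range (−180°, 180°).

At s = jω = j2207:
zero (s+1000): 1000 + j2207 → |·| = √(1000²+2207²) = √5870849 ≈ 2423, ∠ = arctan(2207/1000) ≈ 65.62°
quadratic: (j2207)² + 204·j2207 + 40000 = -4830849 + j450228 → |·| ≈ 4.8518e+06, ∠ ≈ 174.68°
∠H = 65.62° − 174.68° = -109.06°

-109.1°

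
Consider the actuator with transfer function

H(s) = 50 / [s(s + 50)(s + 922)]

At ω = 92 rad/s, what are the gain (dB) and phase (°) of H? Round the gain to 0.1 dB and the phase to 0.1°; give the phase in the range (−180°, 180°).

-105.0 dB, -157.2°

At s = jω = j92:
pole (s+50): 50 + j92 → |·| = √(50²+92²) = √10964 ≈ 104.71, ∠ = arctan(92/50) ≈ 61.48°
pole (s+922): 922 + j92 → |·| = √(922²+92²) = √858548 ≈ 926.58, ∠ = arctan(92/922) ≈ 5.70°
pole at origin: |s| = 92, ∠ = 90.00° (in denominator)
|H| = 50 / 8.926e+06 ≈ 5.6016e-06
Gain = 20 log₁₀(5.6016e-06) ≈ -105.03 dB
∠H = 0.00° − 157.18° = -157.18°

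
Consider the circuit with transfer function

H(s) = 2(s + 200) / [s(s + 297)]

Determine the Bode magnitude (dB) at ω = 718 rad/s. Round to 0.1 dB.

At s = jω = j718:
zero (s+200): 200 + j718 → |·| = √(200²+718²) = √555524 ≈ 745.33, ∠ = arctan(718/200) ≈ 74.43°
pole (s+297): 297 + j718 → |·| = √(297²+718²) = √603733 ≈ 777, ∠ = arctan(718/297) ≈ 67.53°
pole at origin: |s| = 718, ∠ = 90.00° (in denominator)
|H| = 2 · 745.33 / 5.5789e+05 ≈ 0.002672
Gain = 20 log₁₀(0.002672) ≈ -51.46 dB

-51.5 dB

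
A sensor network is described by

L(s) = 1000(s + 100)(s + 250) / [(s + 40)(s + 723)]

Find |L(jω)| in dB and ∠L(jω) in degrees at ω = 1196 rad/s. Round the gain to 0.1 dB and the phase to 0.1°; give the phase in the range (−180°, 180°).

58.9 dB, 16.5°

At s = jω = j1196:
zero (s+100): 100 + j1196 → |·| = √(100²+1196²) = √1440416 ≈ 1200.2, ∠ = arctan(1196/100) ≈ 85.22°
zero (s+250): 250 + j1196 → |·| = √(250²+1196²) = √1492916 ≈ 1221.8, ∠ = arctan(1196/250) ≈ 78.19°
pole (s+40): 40 + j1196 → |·| = √(40²+1196²) = √1432016 ≈ 1196.7, ∠ = arctan(1196/40) ≈ 88.08°
pole (s+723): 723 + j1196 → |·| = √(723²+1196²) = √1953145 ≈ 1397.5, ∠ = arctan(1196/723) ≈ 58.85°
|L| = 1000 · 1.4664e+06 / 1.6724e+06 ≈ 876.82
Gain = 20 log₁₀(876.82) ≈ 58.86 dB
∠L = 163.41° − 146.93° = 16.48°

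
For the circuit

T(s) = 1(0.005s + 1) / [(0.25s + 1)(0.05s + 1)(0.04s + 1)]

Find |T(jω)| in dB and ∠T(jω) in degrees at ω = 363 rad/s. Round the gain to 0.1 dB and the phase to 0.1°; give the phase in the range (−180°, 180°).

At ω = 363 rad/s:
zero (1 + j363·0.005) = 1 + j1.815 → |·| ≈ 2.0723, ∠ ≈ 61.15°
pole (1 + j363·0.25) = 1 + j90.75 → |·| ≈ 90.756, ∠ ≈ 89.37°
pole (1 + j363·0.05) = 1 + j18.15 → |·| ≈ 18.178, ∠ ≈ 86.85°
pole (1 + j363·0.04) = 1 + j14.52 → |·| ≈ 14.554, ∠ ≈ 86.06°
|T| = 1 · 2.0723 / (90.756 · 18.178 · 14.554) ≈ 8.6308e-05
Gain = 20 log₁₀(8.6308e-05) ≈ -81.28 dB
∠T = (61.15°) − (89.37° + 86.85° + 86.06°) = -201.13° ≡ 158.87° (principal value)

-81.3 dB, 158.9°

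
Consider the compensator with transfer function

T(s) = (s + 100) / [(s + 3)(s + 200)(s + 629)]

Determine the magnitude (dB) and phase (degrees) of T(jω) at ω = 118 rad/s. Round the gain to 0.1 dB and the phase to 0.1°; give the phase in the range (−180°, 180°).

At s = jω = j118:
zero (s+100): 100 + j118 → |·| = √(100²+118²) = √23924 ≈ 154.67, ∠ = arctan(118/100) ≈ 49.72°
pole (s+3): 3 + j118 → |·| = √(3²+118²) = √13933 ≈ 118.04, ∠ = arctan(118/3) ≈ 88.54°
pole (s+200): 200 + j118 → |·| = √(200²+118²) = √53924 ≈ 232.22, ∠ = arctan(118/200) ≈ 30.54°
pole (s+629): 629 + j118 → |·| = √(629²+118²) = √409565 ≈ 639.97, ∠ = arctan(118/629) ≈ 10.63°
|T| = 1 · 154.67 / 1.7542e+07 ≈ 8.8171e-06
Gain = 20 log₁₀(8.8171e-06) ≈ -101.09 dB
∠T = 49.72° − 129.71° = -79.99°

-101.1 dB, -80.0°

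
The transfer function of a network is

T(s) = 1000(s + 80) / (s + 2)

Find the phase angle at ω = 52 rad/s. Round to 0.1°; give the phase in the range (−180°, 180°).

-54.8°

At s = jω = j52:
zero (s+80): 80 + j52 → |·| = √(80²+52²) = √9104 ≈ 95.415, ∠ = arctan(52/80) ≈ 33.02°
pole (s+2): 2 + j52 → |·| = √(2²+52²) = √2708 ≈ 52.038, ∠ = arctan(52/2) ≈ 87.80°
∠T = 33.02° − 87.80° = -54.78°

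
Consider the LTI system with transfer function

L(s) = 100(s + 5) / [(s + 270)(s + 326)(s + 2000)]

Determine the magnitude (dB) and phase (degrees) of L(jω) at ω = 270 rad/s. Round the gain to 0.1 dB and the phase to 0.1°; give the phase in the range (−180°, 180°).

At s = jω = j270:
zero (s+5): 5 + j270 → |·| = √(5²+270²) = √72925 ≈ 270.05, ∠ = arctan(270/5) ≈ 88.94°
pole (s+270): 270 + j270 → |·| = √(270²+270²) = √145800 ≈ 381.84, ∠ = arctan(270/270) ≈ 45.00°
pole (s+326): 326 + j270 → |·| = √(326²+270²) = √179176 ≈ 423.29, ∠ = arctan(270/326) ≈ 39.63°
pole (s+2000): 2000 + j270 → |·| = √(2000²+270²) = √4072900 ≈ 2018.1, ∠ = arctan(270/2000) ≈ 7.69°
|L| = 100 · 270.05 / 3.2618e+08 ≈ 8.2792e-05
Gain = 20 log₁₀(8.2792e-05) ≈ -81.64 dB
∠L = 88.94° − 92.32° = -3.38°

-81.6 dB, -3.4°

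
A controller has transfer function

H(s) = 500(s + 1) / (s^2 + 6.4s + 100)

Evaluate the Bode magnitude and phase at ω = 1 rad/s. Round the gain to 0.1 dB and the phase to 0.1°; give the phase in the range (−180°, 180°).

At s = jω = j1:
zero (s+1): 1 + j1 → |·| = √(1²+1²) = √2 ≈ 1.4142, ∠ = arctan(1/1) ≈ 45.00°
quadratic: (j1)² + 6.4·j1 + 100 = 99 + j6.4 → |·| ≈ 99.207, ∠ ≈ 3.70°
|H| = 500 · 1.4142 / 99.207 ≈ 7.1275
Gain = 20 log₁₀(7.1275) ≈ 17.06 dB
∠H = 45.00° − 3.70° = 41.30°

17.1 dB, 41.3°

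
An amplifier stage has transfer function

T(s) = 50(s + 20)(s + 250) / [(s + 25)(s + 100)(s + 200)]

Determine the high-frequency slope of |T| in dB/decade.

Each pole contributes −20 dB/decade at high frequency; each zero contributes +20 dB/decade.
Net: 2 zero(s) − 3 pole(s) → -20 dB/decade.

-20 dB/decade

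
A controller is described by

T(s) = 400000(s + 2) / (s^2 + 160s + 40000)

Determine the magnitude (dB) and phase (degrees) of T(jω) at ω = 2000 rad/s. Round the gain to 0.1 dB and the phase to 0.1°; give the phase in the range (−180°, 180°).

46.1 dB, -85.4°

At s = jω = j2000:
zero (s+2): 2 + j2000 → |·| = √(2²+2000²) = √4000004 ≈ 2000, ∠ = arctan(2000/2) ≈ 89.94°
quadratic: (j2000)² + 160·j2000 + 40000 = -3960000 + j320000 → |·| ≈ 3.9729e+06, ∠ ≈ 175.38°
|T| = 400000 · 2000 / 3.9729e+06 ≈ 201.36
Gain = 20 log₁₀(201.36) ≈ 46.08 dB
∠T = 89.94° − 175.38° = -85.44°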